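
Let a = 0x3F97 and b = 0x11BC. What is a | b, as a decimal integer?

0x3F97 = 11111110010111
0x11BC = 01000110111100
 OR → 11111110111111 = 16319

16319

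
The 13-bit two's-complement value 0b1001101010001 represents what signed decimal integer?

-3247

pattern = 1001101010001 (MSB is 1 ⇒ negative)
Invert: 0110010101110, add 1 → 0110010101111 = 3247, so the value is -3247.
(Equivalently: 4945 - 2^13 = 4945 - 8192 = -3247.)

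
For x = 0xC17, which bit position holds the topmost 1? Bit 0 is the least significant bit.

11

0xC17 = 110000010111
The topmost 1 is at position 11 (since 2^11 = 2048 ≤ 3095 < 4096).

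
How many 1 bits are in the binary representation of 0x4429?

0x4429 = 100010000101001
Count the 1s: 1 + 1 + 1 + 1 + 1 = 5

5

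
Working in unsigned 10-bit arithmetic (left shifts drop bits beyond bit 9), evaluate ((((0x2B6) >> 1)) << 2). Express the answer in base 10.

364

0x2B6 = 1010110110
→ >> 1 → 0101011011 = 347
→ << 2 (mod 2^10) → 0101101100 = 364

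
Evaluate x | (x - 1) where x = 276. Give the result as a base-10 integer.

279

x = 100010100 = 276
x - 1 = 100010011
OR    = 100010111 = 279
(x | (x - 1) sets all bits below the lowest set bit.)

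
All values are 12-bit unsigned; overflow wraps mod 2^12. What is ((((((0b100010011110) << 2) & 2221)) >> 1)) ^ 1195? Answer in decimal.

1215

0b100010011110 = 100010011110
→ << 2 (mod 2^12) → 001001111000 = 632
2221 = 100010101101
→ & → 000000101000 = 40
→ >> 1 → 000000010100 = 20
1195 = 010010101011
→ ^ → 010010111111 = 1215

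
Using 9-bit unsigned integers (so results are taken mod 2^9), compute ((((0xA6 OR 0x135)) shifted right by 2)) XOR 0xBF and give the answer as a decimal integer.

210

0xA6 = 010100110
0x135 = 100110101
→ OR → 110110111 = 439
→ shifted right by 2 → 001101101 = 109
0xBF = 010111111
→ XOR → 011010010 = 210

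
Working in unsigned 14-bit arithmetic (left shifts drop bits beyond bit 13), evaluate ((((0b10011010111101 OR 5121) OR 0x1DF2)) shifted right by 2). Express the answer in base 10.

0b10011010111101 = 10011010111101
5121 = 01010000000001
→ OR → 11011010111101 = 14013
0x1DF2 = 01110111110010
→ OR → 11111111111111 = 16383
→ shifted right by 2 → 00111111111111 = 4095

4095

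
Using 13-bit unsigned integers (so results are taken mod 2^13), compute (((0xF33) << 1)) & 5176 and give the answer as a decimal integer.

0xF33 = 0111100110011
→ << 1 (mod 2^13) → 1111001100110 = 7782
5176 = 1010000111000
→ & → 1010000100000 = 5152

5152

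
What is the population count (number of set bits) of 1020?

1020 = 1111111100
Count the 1s: 1 + 1 + 1 + 1 + 1 + 1 + 1 + 1 = 8

8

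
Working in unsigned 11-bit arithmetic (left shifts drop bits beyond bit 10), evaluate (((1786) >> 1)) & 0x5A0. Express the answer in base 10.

288

1786 = 11011111010
→ >> 1 → 01101111101 = 893
0x5A0 = 10110100000
→ & → 00100100000 = 288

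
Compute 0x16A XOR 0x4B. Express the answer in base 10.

289

0x16A = 101101010
0x4B = 001001011
XOR → 100100001 = 289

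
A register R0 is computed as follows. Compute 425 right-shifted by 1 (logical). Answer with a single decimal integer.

425 = 110101001
shift right by 1 → 011010100 = 212
(equivalently, floor(425 / 2))

212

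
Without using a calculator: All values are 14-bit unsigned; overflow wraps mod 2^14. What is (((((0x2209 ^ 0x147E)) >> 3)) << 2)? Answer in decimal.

6968

0x2209 = 10001000001001
0x147E = 01010001111110
→ ^ → 11011001110111 = 13943
→ >> 3 → 00011011001110 = 1742
→ << 2 (mod 2^14) → 01101100111000 = 6968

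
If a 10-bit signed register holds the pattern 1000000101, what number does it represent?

-507

pattern = 1000000101 (MSB is 1 ⇒ negative)
Invert: 0111111010, add 1 → 0111111011 = 507, so the value is -507.
(Equivalently: 517 - 2^10 = 517 - 1024 = -507.)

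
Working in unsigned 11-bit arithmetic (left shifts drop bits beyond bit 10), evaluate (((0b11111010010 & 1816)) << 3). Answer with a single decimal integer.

0b11111010010 = 11111010010
1816 = 11100011000
→ & → 11100010000 = 1808
→ << 3 (mod 2^11) → 00010000000 = 128

128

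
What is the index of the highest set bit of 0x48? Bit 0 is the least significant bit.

0x48 = 1001000
The topmost 1 is at position 6 (since 2^6 = 64 ≤ 72 < 128).

6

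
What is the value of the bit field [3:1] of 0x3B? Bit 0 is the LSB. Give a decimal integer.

5

v = 000111011
Shift right by 1: 00011101
Mask low 3 bits: 101 = 5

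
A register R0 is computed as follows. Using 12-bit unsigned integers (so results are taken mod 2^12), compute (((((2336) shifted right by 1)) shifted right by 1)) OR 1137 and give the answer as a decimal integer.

2336 = 100100100000
→ shifted right by 1 → 010010010000 = 1168
→ shifted right by 1 → 001001001000 = 584
1137 = 010001110001
→ OR → 011001111001 = 1657

1657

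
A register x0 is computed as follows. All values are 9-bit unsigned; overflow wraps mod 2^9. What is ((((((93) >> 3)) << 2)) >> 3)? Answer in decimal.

93 = 001011101
→ >> 3 → 000001011 = 11
→ << 2 (mod 2^9) → 000101100 = 44
→ >> 3 → 000000101 = 5

5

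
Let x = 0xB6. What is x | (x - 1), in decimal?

183

x = 10110110 = 182
x - 1 = 10110101
OR    = 10110111 = 183
(x | (x - 1) sets all bits below the lowest set bit.)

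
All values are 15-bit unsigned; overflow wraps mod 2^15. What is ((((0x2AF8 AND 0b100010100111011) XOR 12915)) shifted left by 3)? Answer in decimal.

0x2AF8 = 010101011111000
0b100010100111011 = 100010100111011
→ AND → 000000000111000 = 56
12915 = 011001001110011
→ XOR → 011001001001011 = 12875
→ shifted left by 3 (mod 2^15) → 001001001011000 = 4696

4696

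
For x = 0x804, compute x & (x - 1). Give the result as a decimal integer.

2048

x = 100000000100 = 2052
x - 1 = 100000000011
AND   = 100000000000 = 2048
(x & (x - 1) clears the lowest set bit of x.)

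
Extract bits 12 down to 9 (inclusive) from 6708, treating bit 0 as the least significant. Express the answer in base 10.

13

v = 1101000110100
Shift right by 9: 1101
Mask low 4 bits: 1101 = 13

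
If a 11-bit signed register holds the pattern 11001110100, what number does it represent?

pattern = 11001110100 (MSB is 1 ⇒ negative)
Invert: 00110001011, add 1 → 00110001100 = 396, so the value is -396.
(Equivalently: 1652 - 2^11 = 1652 - 2048 = -396.)

-396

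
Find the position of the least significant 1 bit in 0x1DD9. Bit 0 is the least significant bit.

0x1DD9 = 1110111011001
Trailing zeros: 0, so the lowest set bit is bit 0 (value 1).

0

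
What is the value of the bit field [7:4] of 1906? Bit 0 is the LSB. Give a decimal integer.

7

v = 11101110010
Shift right by 4: 1110111
Mask low 4 bits: 0111 = 7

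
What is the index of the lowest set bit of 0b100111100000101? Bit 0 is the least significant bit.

0b100111100000101 = 100111100000101
Trailing zeros: 0, so the lowest set bit is bit 0 (value 1).

0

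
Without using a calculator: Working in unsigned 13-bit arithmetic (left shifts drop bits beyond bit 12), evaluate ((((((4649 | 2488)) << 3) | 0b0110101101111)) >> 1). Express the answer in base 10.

3831

4649 = 1001000101001
2488 = 0100110111000
→ | → 1101110111001 = 7097
→ << 3 (mod 2^13) → 1110111001000 = 7624
0b0110101101111 = 0110101101111
→ | → 1110111101111 = 7663
→ >> 1 → 0111011110111 = 3831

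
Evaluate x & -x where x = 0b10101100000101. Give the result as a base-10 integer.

1

x = 10101100000101 = 11013
-x (two's complement) = …01010011111011
AND   = 00000000000001 = 1
(x & -x isolates the lowest set bit of x.)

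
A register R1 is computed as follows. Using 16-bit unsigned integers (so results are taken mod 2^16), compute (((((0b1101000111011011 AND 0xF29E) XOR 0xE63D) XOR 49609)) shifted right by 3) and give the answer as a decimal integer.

0b1101000111011011 = 1101000111011011
0xF29E = 1111001010011110
→ AND → 1101000010011010 = 53402
0xE63D = 1110011000111101
→ XOR → 0011011010100111 = 13991
49609 = 1100000111001001
→ XOR → 1111011101101110 = 63342
→ shifted right by 3 → 0001111011101101 = 7917

7917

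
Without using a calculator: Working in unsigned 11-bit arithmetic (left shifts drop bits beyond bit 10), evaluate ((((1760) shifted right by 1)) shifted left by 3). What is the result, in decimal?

896

1760 = 11011100000
→ shifted right by 1 → 01101110000 = 880
→ shifted left by 3 (mod 2^11) → 01110000000 = 896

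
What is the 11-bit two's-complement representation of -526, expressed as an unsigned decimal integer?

526 in 11 bits: 01000001110
Invert: 10111110001
Add 1:  10111110010 = 1522
(Check: 2^11 - 526 = 2048 - 526 = 1522.)

1522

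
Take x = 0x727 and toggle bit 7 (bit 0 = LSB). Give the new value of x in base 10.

1959

x = 000011100100111
bit 7 is currently 0; toggle it via x ^ (1 << 7) = x ^ 128
→ 000011110100111 = 1959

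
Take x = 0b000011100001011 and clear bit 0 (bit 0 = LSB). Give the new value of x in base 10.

x = 000011100001011
bit 0 is currently 1; clear it via x & ~(1 << 0) = x & ~1
→ 000011100001010 = 1802

1802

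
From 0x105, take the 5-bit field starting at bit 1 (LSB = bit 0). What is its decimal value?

2

v = 00100000101
Shift right by 1: 0010000010
Mask low 5 bits: 00010 = 2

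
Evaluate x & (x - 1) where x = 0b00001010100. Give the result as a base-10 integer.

80

x = 1010100 = 84
x - 1 = 1010011
AND   = 1010000 = 80
(x & (x - 1) clears the lowest set bit of x.)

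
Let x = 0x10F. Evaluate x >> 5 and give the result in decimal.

0x10F = 100001111
shift right by 5 → 000001000 = 8
(equivalently, floor(271 / 32))

8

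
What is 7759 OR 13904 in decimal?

7759 = 01111001001111
13904 = 11011001010000
 OR → 11111001011111 = 15967

15967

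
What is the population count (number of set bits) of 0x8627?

7

0x8627 = 1000011000100111
Count the 1s: 1 + 1 + 1 + 1 + 1 + 1 + 1 = 7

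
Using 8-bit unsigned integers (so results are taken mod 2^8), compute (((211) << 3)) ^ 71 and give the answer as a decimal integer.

223

211 = 11010011
→ << 3 (mod 2^8) → 10011000 = 152
71 = 01000111
→ ^ → 11011111 = 223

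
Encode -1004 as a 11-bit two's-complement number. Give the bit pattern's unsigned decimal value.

1004 in 11 bits: 01111101100
Invert: 10000010011
Add 1:  10000010100 = 1044
(Check: 2^11 - 1004 = 2048 - 1004 = 1044.)

1044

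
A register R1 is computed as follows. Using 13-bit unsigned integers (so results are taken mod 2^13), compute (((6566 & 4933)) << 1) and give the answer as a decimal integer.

6566 = 1100110100110
4933 = 1001101000101
→ & → 1000100000100 = 4356
→ << 1 (mod 2^13) → 0001000001000 = 520

520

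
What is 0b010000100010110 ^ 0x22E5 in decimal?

1011

a = 10000100010110
0x22E5 = 10001011100101
XOR → 00001111110011 = 1011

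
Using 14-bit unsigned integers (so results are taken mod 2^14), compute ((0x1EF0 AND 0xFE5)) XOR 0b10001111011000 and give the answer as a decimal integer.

11576

0x1EF0 = 01111011110000
0xFE5 = 00111111100101
→ AND → 00111011100000 = 3808
0b10001111011000 = 10001111011000
→ XOR → 10110100111000 = 11576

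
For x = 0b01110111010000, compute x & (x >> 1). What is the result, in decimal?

x = 1110111010000 = 7632
x>>1 = 0111011101000
AND  = 0110011000000 = 3264
(x & (x >> 1) has a 1 wherever x has two consecutive 1 bits.)

3264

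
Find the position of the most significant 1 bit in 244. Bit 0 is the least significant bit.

244 = 11110100
The topmost 1 is at position 7 (since 2^7 = 128 ≤ 244 < 256).

7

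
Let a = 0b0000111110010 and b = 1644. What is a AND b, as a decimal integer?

a = 00111110010
1644 = 11001101100
AND → 00001100000 = 96

96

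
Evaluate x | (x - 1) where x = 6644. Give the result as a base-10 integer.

x = 1100111110100 = 6644
x - 1 = 1100111110011
OR    = 1100111110111 = 6647
(x | (x - 1) sets all bits below the lowest set bit.)

6647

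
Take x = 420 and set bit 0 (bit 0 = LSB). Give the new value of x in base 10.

421

x = 000000110100100
bit 0 is currently 0; set it via x | (1 << 0) = x | 1
→ 000000110100101 = 421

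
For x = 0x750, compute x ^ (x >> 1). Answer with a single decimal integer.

x = 11101010000 = 1872
x>>1 = 01110101000
XOR  = 10011111000 = 1272
(x ^ (x >> 1) gives the standard binary-reflected Gray code of x.)

1272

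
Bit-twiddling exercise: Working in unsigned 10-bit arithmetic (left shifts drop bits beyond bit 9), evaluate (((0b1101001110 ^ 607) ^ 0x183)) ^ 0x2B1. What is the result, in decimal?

547

0b1101001110 = 1101001110
607 = 1001011111
→ ^ → 0100010001 = 273
0x183 = 0110000011
→ ^ → 0010010010 = 146
0x2B1 = 1010110001
→ ^ → 1000100011 = 547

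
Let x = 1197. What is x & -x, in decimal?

x = 10010101101 = 1197
-x (two's complement) = …01101010011
AND   = 00000000001 = 1
(x & -x isolates the lowest set bit of x.)

1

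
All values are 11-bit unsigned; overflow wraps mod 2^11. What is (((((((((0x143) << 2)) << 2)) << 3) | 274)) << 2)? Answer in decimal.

0x143 = 00101000011
→ << 2 (mod 2^11) → 10100001100 = 1292
→ << 2 (mod 2^11) → 10000110000 = 1072
→ << 3 (mod 2^11) → 00110000000 = 384
274 = 00100010010
→ | → 00110010010 = 402
→ << 2 (mod 2^11) → 11001001000 = 1608

1608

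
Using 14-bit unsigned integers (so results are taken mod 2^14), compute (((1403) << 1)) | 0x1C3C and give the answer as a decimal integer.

1403 = 00010101111011
→ << 1 (mod 2^14) → 00101011110110 = 2806
0x1C3C = 01110000111100
→ | → 01111011111110 = 7934

7934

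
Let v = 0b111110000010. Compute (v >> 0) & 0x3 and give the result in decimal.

2

v = 111110000010
Shift right by 0: 111110000010
Mask low 2 bits: 10 = 2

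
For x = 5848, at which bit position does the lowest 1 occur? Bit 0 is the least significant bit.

5848 = 1011011011000
Trailing zeros: 3, so the lowest set bit is bit 3 (value 8).

3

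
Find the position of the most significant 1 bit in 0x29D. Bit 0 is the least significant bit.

0x29D = 1010011101
The topmost 1 is at position 9 (since 2^9 = 512 ≤ 669 < 1024).

9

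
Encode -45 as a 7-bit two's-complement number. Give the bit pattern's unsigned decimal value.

45 in 7 bits: 0101101
Invert: 1010010
Add 1:  1010011 = 83
(Check: 2^7 - 45 = 128 - 45 = 83.)

83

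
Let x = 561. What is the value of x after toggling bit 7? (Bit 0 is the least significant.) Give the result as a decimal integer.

689

x = 1000110001
bit 7 is currently 0; toggle it via x ^ (1 << 7) = x ^ 128
→ 1010110001 = 689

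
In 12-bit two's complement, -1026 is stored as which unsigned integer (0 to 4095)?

1026 in 12 bits: 010000000010
Invert: 101111111101
Add 1:  101111111110 = 3070
(Check: 2^12 - 1026 = 4096 - 1026 = 3070.)

3070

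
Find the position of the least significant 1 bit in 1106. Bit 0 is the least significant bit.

1106 = 10001010010
Trailing zeros: 1, so the lowest set bit is bit 1 (value 2).

1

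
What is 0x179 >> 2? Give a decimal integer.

0x179 = 101111001
shift right by 2 → 001011110 = 94
(equivalently, floor(377 / 4))

94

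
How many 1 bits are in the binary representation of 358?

5

358 = 101100110
Count the 1s: 1 + 1 + 1 + 1 + 1 = 5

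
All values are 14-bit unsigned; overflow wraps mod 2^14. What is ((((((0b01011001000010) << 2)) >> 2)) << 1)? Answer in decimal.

3204

0b01011001000010 = 01011001000010
→ << 2 (mod 2^14) → 01100100001000 = 6408
→ >> 2 → 00011001000010 = 1602
→ << 1 (mod 2^14) → 00110010000100 = 3204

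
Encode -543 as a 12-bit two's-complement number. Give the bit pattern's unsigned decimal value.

543 in 12 bits: 001000011111
Invert: 110111100000
Add 1:  110111100001 = 3553
(Check: 2^12 - 543 = 4096 - 543 = 3553.)

3553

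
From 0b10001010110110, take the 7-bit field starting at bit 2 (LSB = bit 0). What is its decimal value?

45

v = 10001010110110
Shift right by 2: 100010101101
Mask low 7 bits: 0101101 = 45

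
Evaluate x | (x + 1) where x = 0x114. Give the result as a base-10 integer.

277

x = 100010100 = 276
x + 1 = 100010101
OR    = 100010101 = 277
(x | (x + 1) sets the lowest cleared bit.)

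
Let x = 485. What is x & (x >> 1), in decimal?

224

x = 111100101 = 485
x>>1 = 011110010
AND  = 011100000 = 224
(x & (x >> 1) has a 1 wherever x has two consecutive 1 bits.)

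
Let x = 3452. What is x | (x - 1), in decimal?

3455

x = 110101111100 = 3452
x - 1 = 110101111011
OR    = 110101111111 = 3455
(x | (x - 1) sets all bits below the lowest set bit.)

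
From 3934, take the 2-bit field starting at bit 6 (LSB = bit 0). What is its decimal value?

v = 111101011110
Shift right by 6: 111101
Mask low 2 bits: 01 = 1

1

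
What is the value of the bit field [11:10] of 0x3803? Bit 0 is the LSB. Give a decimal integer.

v = 11100000000011
Shift right by 10: 1110
Mask low 2 bits: 10 = 2

2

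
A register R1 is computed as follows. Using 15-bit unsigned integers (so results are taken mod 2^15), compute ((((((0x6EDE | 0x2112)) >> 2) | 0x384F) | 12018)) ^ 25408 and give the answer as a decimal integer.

23743

0x6EDE = 110111011011110
0x2112 = 010000100010010
→ | → 110111111011110 = 28638
→ >> 2 → 001101111110111 = 7159
0x384F = 011100001001111
→ | → 011101111111111 = 15359
12018 = 010111011110010
→ | → 011111111111111 = 16383
25408 = 110001101000000
→ ^ → 101110010111111 = 23743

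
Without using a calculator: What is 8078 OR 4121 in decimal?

8095

8078 = 1111110001110
4121 = 1000000011001
 OR → 1111110011111 = 8095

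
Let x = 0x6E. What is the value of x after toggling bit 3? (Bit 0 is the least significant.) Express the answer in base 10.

102

x = 00001101110
bit 3 is currently 1; toggle it via x ^ (1 << 3) = x ^ 8
→ 00001100110 = 102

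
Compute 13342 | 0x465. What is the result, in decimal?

13342 = 11010000011110
0x465 = 00010001100101
 OR → 11010001111111 = 13439

13439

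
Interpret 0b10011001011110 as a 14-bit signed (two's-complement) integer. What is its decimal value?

pattern = 10011001011110 (MSB is 1 ⇒ negative)
Invert: 01100110100001, add 1 → 01100110100010 = 6562, so the value is -6562.
(Equivalently: 9822 - 2^14 = 9822 - 16384 = -6562.)

-6562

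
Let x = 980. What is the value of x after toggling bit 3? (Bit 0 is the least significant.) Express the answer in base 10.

988

x = 0001111010100
bit 3 is currently 0; toggle it via x ^ (1 << 3) = x ^ 8
→ 0001111011100 = 988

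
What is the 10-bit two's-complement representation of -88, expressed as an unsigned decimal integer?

936

88 in 10 bits: 0001011000
Invert: 1110100111
Add 1:  1110101000 = 936
(Check: 2^10 - 88 = 1024 - 88 = 936.)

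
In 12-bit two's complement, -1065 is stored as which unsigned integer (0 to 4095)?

3031

1065 in 12 bits: 010000101001
Invert: 101111010110
Add 1:  101111010111 = 3031
(Check: 2^12 - 1065 = 4096 - 1065 = 3031.)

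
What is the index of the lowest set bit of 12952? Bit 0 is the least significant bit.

3

12952 = 11001010011000
Trailing zeros: 3, so the lowest set bit is bit 3 (value 8).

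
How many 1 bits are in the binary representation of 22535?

22535 = 101100000000111
Count the 1s: 1 + 1 + 1 + 1 + 1 + 1 = 6

6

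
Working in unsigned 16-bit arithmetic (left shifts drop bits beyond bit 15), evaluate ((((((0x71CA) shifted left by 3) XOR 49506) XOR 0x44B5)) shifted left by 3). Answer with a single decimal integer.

0x71CA = 0111000111001010
→ shifted left by 3 (mod 2^16) → 1000111001010000 = 36432
49506 = 1100000101100010
→ XOR → 0100111100110010 = 20274
0x44B5 = 0100010010110101
→ XOR → 0000101110000111 = 2951
→ shifted left by 3 (mod 2^16) → 0101110000111000 = 23608

23608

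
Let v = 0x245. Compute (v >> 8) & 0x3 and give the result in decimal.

2

v = 001001000101
Shift right by 8: 0010
Mask low 2 bits: 10 = 2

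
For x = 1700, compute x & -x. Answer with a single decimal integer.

x = 11010100100 = 1700
-x (two's complement) = …00101011100
AND   = 00000000100 = 4
(x & -x isolates the lowest set bit of x.)

4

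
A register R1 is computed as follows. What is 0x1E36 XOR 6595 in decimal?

0x1E36 = 1111000110110
6595 = 1100111000011
XOR → 0011111110101 = 2037

2037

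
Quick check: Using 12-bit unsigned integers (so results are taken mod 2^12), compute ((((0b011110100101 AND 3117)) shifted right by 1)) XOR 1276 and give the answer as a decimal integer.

0b011110100101 = 011110100101
3117 = 110000101101
→ AND → 010000100101 = 1061
→ shifted right by 1 → 001000010010 = 530
1276 = 010011111100
→ XOR → 011011101110 = 1774

1774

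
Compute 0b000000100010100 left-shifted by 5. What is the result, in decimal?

8832

x = 00000100010100
shift left by 5 → 10001010000000 = 8832
(equivalently, 276 × 2^5 = 276 × 32)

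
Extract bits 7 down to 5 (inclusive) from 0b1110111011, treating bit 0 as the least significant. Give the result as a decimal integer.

v = 1110111011
Shift right by 5: 11101
Mask low 3 bits: 101 = 5

5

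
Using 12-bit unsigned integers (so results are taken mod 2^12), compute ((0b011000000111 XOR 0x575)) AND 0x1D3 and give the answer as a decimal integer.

338

0b011000000111 = 011000000111
0x575 = 010101110101
→ XOR → 001101110010 = 882
0x1D3 = 000111010011
→ AND → 000101010010 = 338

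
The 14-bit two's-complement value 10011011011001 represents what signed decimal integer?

-6439

pattern = 10011011011001 (MSB is 1 ⇒ negative)
Invert: 01100100100110, add 1 → 01100100100111 = 6439, so the value is -6439.
(Equivalently: 9945 - 2^14 = 9945 - 16384 = -6439.)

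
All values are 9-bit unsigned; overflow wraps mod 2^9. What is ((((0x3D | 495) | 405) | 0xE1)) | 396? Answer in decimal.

0x3D = 000111101
495 = 111101111
→ | → 111111111 = 511
405 = 110010101
→ | → 111111111 = 511
0xE1 = 011100001
→ | → 111111111 = 511
396 = 110001100
→ | → 111111111 = 511

511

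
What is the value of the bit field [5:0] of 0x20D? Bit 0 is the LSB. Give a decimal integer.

v = 1000001101
Shift right by 0: 1000001101
Mask low 6 bits: 001101 = 13

13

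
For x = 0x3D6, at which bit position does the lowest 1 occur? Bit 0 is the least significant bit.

0x3D6 = 1111010110
Trailing zeros: 1, so the lowest set bit is bit 1 (value 2).

1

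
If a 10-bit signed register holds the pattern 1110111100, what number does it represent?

-68

pattern = 1110111100 (MSB is 1 ⇒ negative)
Invert: 0001000011, add 1 → 0001000100 = 68, so the value is -68.
(Equivalently: 956 - 2^10 = 956 - 1024 = -68.)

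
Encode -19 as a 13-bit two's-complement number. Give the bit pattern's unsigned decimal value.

19 in 13 bits: 0000000010011
Invert: 1111111101100
Add 1:  1111111101101 = 8173
(Check: 2^13 - 19 = 8192 - 19 = 8173.)

8173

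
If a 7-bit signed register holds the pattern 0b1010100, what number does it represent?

-44

pattern = 1010100 (MSB is 1 ⇒ negative)
Invert: 0101011, add 1 → 0101100 = 44, so the value is -44.
(Equivalently: 84 - 2^7 = 84 - 128 = -44.)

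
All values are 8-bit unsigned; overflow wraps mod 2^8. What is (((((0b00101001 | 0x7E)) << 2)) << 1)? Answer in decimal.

0b00101001 = 00101001
0x7E = 01111110
→ | → 01111111 = 127
→ << 2 (mod 2^8) → 11111100 = 252
→ << 1 (mod 2^8) → 11111000 = 248

248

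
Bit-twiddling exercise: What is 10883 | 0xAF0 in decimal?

10995

10883 = 10101010000011
0xAF0 = 00101011110000
 OR → 10101011110011 = 10995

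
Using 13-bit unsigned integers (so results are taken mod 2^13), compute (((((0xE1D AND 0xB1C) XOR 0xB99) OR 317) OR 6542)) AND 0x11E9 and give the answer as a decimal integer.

0xE1D = 0111000011101
0xB1C = 0101100011100
→ AND → 0101000011100 = 2588
0xB99 = 0101110011001
→ XOR → 0000110000101 = 389
317 = 0000100111101
→ OR → 0000110111101 = 445
6542 = 1100110001110
→ OR → 1100110111111 = 6591
0x11E9 = 1000111101001
→ AND → 1000110101001 = 4521

4521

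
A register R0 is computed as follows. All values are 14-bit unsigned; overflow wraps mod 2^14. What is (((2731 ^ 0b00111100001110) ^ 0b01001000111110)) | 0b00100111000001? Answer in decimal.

8155

2731 = 00101010101011
0b00111100001110 = 00111100001110
→ ^ → 00010110100101 = 1445
0b01001000111110 = 01001000111110
→ ^ → 01011110011011 = 6043
0b00100111000001 = 00100111000001
→ | → 01111111011011 = 8155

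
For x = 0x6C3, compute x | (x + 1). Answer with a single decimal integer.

x = 11011000011 = 1731
x + 1 = 11011000100
OR    = 11011000111 = 1735
(x | (x + 1) sets the lowest cleared bit.)

1735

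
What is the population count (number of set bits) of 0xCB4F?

10

0xCB4F = 1100101101001111
Count the 1s: 1 + 1 + 1 + 1 + 1 + 1 + 1 + 1 + 1 + 1 = 10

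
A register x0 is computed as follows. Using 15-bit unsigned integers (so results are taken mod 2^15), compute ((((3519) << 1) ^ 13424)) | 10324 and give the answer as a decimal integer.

3519 = 000110110111111
→ << 1 (mod 2^15) → 001101101111110 = 7038
13424 = 011010001110000
→ ^ → 010111100001110 = 12046
10324 = 010100001010100
→ | → 010111101011110 = 12126

12126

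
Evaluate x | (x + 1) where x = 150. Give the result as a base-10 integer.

x = 10010110 = 150
x + 1 = 10010111
OR    = 10010111 = 151
(x | (x + 1) sets the lowest cleared bit.)

151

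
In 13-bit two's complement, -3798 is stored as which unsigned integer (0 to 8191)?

3798 in 13 bits: 0111011010110
Invert: 1000100101001
Add 1:  1000100101010 = 4394
(Check: 2^13 - 3798 = 8192 - 3798 = 4394.)

4394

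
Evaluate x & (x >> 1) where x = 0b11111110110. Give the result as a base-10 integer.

1010

x = 11111110110 = 2038
x>>1 = 01111111011
AND  = 01111110010 = 1010
(x & (x >> 1) has a 1 wherever x has two consecutive 1 bits.)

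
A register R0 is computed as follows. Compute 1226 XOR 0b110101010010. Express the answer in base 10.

2456

1226 = 010011001010
b = 110101010010
XOR → 100110011000 = 2456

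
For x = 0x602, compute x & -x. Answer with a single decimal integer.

x = 11000000010 = 1538
-x (two's complement) = …00111111110
AND   = 00000000010 = 2
(x & -x isolates the lowest set bit of x.)

2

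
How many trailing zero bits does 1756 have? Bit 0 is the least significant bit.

1756 = 11011011100
Trailing zeros: 2, so the lowest set bit is bit 2 (value 4).

2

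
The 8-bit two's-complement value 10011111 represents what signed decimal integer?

pattern = 10011111 (MSB is 1 ⇒ negative)
Invert: 01100000, add 1 → 01100001 = 97, so the value is -97.
(Equivalently: 159 - 2^8 = 159 - 256 = -97.)

-97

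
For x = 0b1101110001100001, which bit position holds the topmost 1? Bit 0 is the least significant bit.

15

0b1101110001100001 = 1101110001100001
The topmost 1 is at position 15 (since 2^15 = 32768 ≤ 56417 < 65536).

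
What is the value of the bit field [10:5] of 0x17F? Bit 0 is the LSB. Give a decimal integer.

11

v = 00101111111
Shift right by 5: 001011
Mask low 6 bits: 001011 = 11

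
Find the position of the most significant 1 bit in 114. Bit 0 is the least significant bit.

114 = 1110010
The topmost 1 is at position 6 (since 2^6 = 64 ≤ 114 < 128).

6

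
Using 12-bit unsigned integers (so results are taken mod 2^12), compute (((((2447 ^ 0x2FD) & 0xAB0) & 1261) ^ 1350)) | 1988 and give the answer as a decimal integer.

2022

2447 = 100110001111
0x2FD = 001011111101
→ ^ → 101101110010 = 2930
0xAB0 = 101010110000
→ & → 101000110000 = 2608
1261 = 010011101101
→ & → 000000100000 = 32
1350 = 010101000110
→ ^ → 010101100110 = 1382
1988 = 011111000100
→ | → 011111100110 = 2022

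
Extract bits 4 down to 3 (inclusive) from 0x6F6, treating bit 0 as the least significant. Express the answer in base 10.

v = 000011011110110
Shift right by 3: 000011011110
Mask low 2 bits: 10 = 2

2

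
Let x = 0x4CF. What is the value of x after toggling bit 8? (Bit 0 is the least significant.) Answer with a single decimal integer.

1487

x = 010011001111
bit 8 is currently 0; toggle it via x ^ (1 << 8) = x ^ 256
→ 010111001111 = 1487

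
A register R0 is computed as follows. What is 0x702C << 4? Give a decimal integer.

0x702C = 0000111000000101100
shift left by 4 → 1110000001011000000 = 459456
(equivalently, 28716 × 2^4 = 28716 × 16)

459456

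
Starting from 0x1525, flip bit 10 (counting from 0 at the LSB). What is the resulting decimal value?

4389

x = 01010100100101
bit 10 is currently 1; toggle it via x ^ (1 << 10) = x ^ 1024
→ 01000100100101 = 4389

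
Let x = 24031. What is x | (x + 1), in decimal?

24063

x = 101110111011111 = 24031
x + 1 = 101110111100000
OR    = 101110111111111 = 24063
(x | (x + 1) sets the lowest cleared bit.)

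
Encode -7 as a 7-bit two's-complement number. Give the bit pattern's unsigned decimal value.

121

7 in 7 bits: 0000111
Invert: 1111000
Add 1:  1111001 = 121
(Check: 2^7 - 7 = 128 - 7 = 121.)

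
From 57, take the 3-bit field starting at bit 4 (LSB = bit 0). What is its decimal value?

3

v = 000000111001
Shift right by 4: 00000011
Mask low 3 bits: 011 = 3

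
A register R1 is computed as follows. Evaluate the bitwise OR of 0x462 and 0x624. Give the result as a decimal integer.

0x462 = 10001100010
0x624 = 11000100100
 OR → 11001100110 = 1638

1638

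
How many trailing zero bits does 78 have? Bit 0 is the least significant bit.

78 = 1001110
Trailing zeros: 1, so the lowest set bit is bit 1 (value 2).

1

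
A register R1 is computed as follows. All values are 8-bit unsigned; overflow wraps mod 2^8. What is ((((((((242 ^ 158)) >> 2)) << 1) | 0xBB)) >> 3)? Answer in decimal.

242 = 11110010
158 = 10011110
→ ^ → 01101100 = 108
→ >> 2 → 00011011 = 27
→ << 1 (mod 2^8) → 00110110 = 54
0xBB = 10111011
→ | → 10111111 = 191
→ >> 3 → 00010111 = 23

23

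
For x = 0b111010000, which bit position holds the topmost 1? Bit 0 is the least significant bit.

8

0b111010000 = 111010000
The topmost 1 is at position 8 (since 2^8 = 256 ≤ 464 < 512).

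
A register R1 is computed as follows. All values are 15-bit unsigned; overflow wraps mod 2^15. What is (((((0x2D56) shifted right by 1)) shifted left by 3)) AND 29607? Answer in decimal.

12544

0x2D56 = 010110101010110
→ shifted right by 1 → 001011010101011 = 5803
→ shifted left by 3 (mod 2^15) → 011010101011000 = 13656
29607 = 111001110100111
→ AND → 011000100000000 = 12544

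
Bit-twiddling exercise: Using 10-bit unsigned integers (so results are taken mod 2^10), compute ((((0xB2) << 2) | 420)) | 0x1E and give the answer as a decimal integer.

0xB2 = 0010110010
→ << 2 (mod 2^10) → 1011001000 = 712
420 = 0110100100
→ | → 1111101100 = 1004
0x1E = 0000011110
→ | → 1111111110 = 1022

1022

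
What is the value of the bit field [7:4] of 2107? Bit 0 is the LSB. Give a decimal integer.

v = 0100000111011
Shift right by 4: 010000011
Mask low 4 bits: 0011 = 3

3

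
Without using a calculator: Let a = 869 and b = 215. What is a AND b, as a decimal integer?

869 = 1101100101
215 = 0011010111
AND → 0001000101 = 69

69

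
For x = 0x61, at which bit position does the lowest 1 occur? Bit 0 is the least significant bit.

0x61 = 1100001
Trailing zeros: 0, so the lowest set bit is bit 0 (value 1).

0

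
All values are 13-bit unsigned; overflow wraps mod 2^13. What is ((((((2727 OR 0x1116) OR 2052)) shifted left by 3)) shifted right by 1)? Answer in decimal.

3804

2727 = 0101010100111
0x1116 = 1000100010110
→ OR → 1101110110111 = 7095
2052 = 0100000000100
→ OR → 1101110110111 = 7095
→ shifted left by 3 (mod 2^13) → 1110110111000 = 7608
→ shifted right by 1 → 0111011011100 = 3804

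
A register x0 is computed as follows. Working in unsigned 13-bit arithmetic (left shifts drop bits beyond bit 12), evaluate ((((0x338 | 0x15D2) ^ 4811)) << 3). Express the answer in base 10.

0x338 = 0001100111000
0x15D2 = 1010111010010
→ | → 1011111111010 = 6138
4811 = 1001011001011
→ ^ → 0010100110001 = 1329
→ << 3 (mod 2^13) → 0100110001000 = 2440

2440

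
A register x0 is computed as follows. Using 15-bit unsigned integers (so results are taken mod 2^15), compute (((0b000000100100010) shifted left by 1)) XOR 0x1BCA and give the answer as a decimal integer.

6542

0b000000100100010 = 000000100100010
→ shifted left by 1 (mod 2^15) → 000001001000100 = 580
0x1BCA = 001101111001010
→ XOR → 001100110001110 = 6542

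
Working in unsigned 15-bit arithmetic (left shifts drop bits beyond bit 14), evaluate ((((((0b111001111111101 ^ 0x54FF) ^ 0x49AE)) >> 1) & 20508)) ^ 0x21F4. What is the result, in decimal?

12768

0b111001111111101 = 111001111111101
0x54FF = 101010011111111
→ ^ → 010011100000010 = 9986
0x49AE = 100100110101110
→ ^ → 110111010101100 = 28332
→ >> 1 → 011011101010110 = 14166
20508 = 101000000011100
→ & → 001000000010100 = 4116
0x21F4 = 010000111110100
→ ^ → 011000111100000 = 12768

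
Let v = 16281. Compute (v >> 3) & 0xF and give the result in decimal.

v = 11111110011001
Shift right by 3: 11111110011
Mask low 4 bits: 0011 = 3

3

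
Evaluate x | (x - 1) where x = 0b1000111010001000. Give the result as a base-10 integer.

x = 1000111010001000 = 36488
x - 1 = 1000111010000111
OR    = 1000111010001111 = 36495
(x | (x - 1) sets all bits below the lowest set bit.)

36495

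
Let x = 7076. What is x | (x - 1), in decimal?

7079

x = 1101110100100 = 7076
x - 1 = 1101110100011
OR    = 1101110100111 = 7079
(x | (x - 1) sets all bits below the lowest set bit.)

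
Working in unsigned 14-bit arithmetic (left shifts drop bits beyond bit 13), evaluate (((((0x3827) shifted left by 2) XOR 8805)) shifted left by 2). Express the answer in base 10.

0x3827 = 11100000100111
→ shifted left by 2 (mod 2^14) → 10000010011100 = 8348
8805 = 10001001100101
→ XOR → 00001011111001 = 761
→ shifted left by 2 (mod 2^14) → 00101111100100 = 3044

3044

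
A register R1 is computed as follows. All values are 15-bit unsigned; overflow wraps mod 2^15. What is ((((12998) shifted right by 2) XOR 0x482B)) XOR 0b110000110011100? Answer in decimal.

12998 = 011001011000110
→ shifted right by 2 → 000110010110001 = 3249
0x482B = 100100000101011
→ XOR → 100010010011010 = 17562
0b110000110011100 = 110000110011100
→ XOR → 010010100000110 = 9478

9478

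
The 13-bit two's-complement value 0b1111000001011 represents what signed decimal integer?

-501

pattern = 1111000001011 (MSB is 1 ⇒ negative)
Invert: 0000111110100, add 1 → 0000111110101 = 501, so the value is -501.
(Equivalently: 7691 - 2^13 = 7691 - 8192 = -501.)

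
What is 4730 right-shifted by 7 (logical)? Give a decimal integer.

36

4730 = 1001001111010
shift right by 7 → 0000000100100 = 36
(equivalently, floor(4730 / 128))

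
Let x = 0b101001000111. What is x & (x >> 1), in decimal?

3

x = 101001000111 = 2631
x>>1 = 010100100011
AND  = 000000000011 = 3
(x & (x >> 1) has a 1 wherever x has two consecutive 1 bits.)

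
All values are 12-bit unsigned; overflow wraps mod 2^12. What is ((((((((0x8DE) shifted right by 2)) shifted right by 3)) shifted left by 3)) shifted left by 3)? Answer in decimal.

0x8DE = 100011011110
→ shifted right by 2 → 001000110111 = 567
→ shifted right by 3 → 000001000110 = 70
→ shifted left by 3 (mod 2^12) → 001000110000 = 560
→ shifted left by 3 (mod 2^12) → 000110000000 = 384

384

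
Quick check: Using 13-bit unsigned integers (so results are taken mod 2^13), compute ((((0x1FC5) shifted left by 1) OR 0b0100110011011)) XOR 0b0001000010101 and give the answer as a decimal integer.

7566

0x1FC5 = 1111111000101
→ shifted left by 1 (mod 2^13) → 1111110001010 = 8074
0b0100110011011 = 0100110011011
→ OR → 1111110011011 = 8091
0b0001000010101 = 0001000010101
→ XOR → 1110110001110 = 7566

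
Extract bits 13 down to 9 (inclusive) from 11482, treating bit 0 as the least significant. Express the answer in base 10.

22

v = 10110011011010
Shift right by 9: 10110
Mask low 5 bits: 10110 = 22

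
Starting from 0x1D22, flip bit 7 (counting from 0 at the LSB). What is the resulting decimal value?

x = 01110100100010
bit 7 is currently 0; toggle it via x ^ (1 << 7) = x ^ 128
→ 01110110100010 = 7586

7586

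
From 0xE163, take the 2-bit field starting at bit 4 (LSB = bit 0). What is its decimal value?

2

v = 1110000101100011
Shift right by 4: 111000010110
Mask low 2 bits: 10 = 2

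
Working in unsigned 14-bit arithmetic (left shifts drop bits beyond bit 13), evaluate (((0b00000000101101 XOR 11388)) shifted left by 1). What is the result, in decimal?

0b00000000101101 = 00000000101101
11388 = 10110001111100
→ XOR → 10110001010001 = 11345
→ shifted left by 1 (mod 2^14) → 01100010100010 = 6306

6306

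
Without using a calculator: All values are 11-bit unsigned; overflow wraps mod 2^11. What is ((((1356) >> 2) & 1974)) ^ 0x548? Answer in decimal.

1356 = 10101001100
→ >> 2 → 00101010011 = 339
1974 = 11110110110
→ & → 00100010010 = 274
0x548 = 10101001000
→ ^ → 10001011010 = 1114

1114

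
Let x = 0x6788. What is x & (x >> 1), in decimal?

9088

x = 110011110001000 = 26504
x>>1 = 011001111000100
AND  = 010001110000000 = 9088
(x & (x >> 1) has a 1 wherever x has two consecutive 1 bits.)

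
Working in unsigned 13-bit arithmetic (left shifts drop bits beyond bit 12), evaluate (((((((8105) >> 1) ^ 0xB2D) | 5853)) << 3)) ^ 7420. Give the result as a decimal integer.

2836

8105 = 1111110101001
→ >> 1 → 0111111010100 = 4052
0xB2D = 0101100101101
→ ^ → 0010011111001 = 1273
5853 = 1011011011101
→ | → 1011011111101 = 5885
→ << 3 (mod 2^13) → 1011111101000 = 6120
7420 = 1110011111100
→ ^ → 0101100010100 = 2836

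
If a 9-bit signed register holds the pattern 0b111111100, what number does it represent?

pattern = 111111100 (MSB is 1 ⇒ negative)
Invert: 000000011, add 1 → 000000100 = 4, so the value is -4.
(Equivalently: 508 - 2^9 = 508 - 512 = -4.)

-4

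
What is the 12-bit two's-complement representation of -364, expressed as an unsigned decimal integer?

364 in 12 bits: 000101101100
Invert: 111010010011
Add 1:  111010010100 = 3732
(Check: 2^12 - 364 = 4096 - 364 = 3732.)

3732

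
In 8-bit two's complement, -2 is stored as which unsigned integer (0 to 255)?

254

2 in 8 bits: 00000010
Invert: 11111101
Add 1:  11111110 = 254
(Check: 2^8 - 2 = 256 - 2 = 254.)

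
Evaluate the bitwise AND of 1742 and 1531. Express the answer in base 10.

1742 = 11011001110
1531 = 10111111011
AND → 10011001010 = 1226

1226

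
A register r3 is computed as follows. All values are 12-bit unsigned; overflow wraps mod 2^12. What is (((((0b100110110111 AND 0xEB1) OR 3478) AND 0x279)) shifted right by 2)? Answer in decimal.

12

0b100110110111 = 100110110111
0xEB1 = 111010110001
→ AND → 100010110001 = 2225
3478 = 110110010110
→ OR → 110110110111 = 3511
0x279 = 001001111001
→ AND → 000000110001 = 49
→ shifted right by 2 → 000000001100 = 12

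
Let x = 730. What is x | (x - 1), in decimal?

731

x = 1011011010 = 730
x - 1 = 1011011001
OR    = 1011011011 = 731
(x | (x - 1) sets all bits below the lowest set bit.)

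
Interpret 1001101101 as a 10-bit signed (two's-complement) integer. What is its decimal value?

-403

pattern = 1001101101 (MSB is 1 ⇒ negative)
Invert: 0110010010, add 1 → 0110010011 = 403, so the value is -403.
(Equivalently: 621 - 2^10 = 621 - 1024 = -403.)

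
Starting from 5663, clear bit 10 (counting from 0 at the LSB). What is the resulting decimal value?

4639

x = 1011000011111
bit 10 is currently 1; clear it via x & ~(1 << 10) = x & ~1024
→ 1001000011111 = 4639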